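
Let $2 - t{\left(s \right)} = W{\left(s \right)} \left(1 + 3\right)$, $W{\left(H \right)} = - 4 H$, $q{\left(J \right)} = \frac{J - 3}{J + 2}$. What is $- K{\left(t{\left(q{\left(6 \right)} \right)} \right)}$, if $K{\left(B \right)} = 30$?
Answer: $-30$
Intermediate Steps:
$q{\left(J \right)} = \frac{-3 + J}{2 + J}$
$t{\left(s \right)} = 2 + 16 s$ ($t{\left(s \right)} = 2 - - 4 s \left(1 + 3\right) = 2 - - 4 s 4 = 2 - - 16 s = 2 + 16 s$)
$- K{\left(t{\left(q{\left(6 \right)} \right)} \right)} = \left(-1\right) 30 = -30$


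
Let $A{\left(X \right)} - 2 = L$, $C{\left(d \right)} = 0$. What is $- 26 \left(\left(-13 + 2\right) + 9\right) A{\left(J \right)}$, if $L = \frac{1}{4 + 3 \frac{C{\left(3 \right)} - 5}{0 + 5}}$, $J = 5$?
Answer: $156$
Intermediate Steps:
$L = 1$ ($L = \frac{1}{4 + 3 \frac{0 - 5}{0 + 5}} = \frac{1}{4 + 3 \left(- \frac{5}{5}\right)} = \frac{1}{4 + 3 \left(\left(-5\right) \frac{1}{5}\right)} = \frac{1}{4 + 3 \left(-1\right)} = \frac{1}{4 - 3} = 1^{-1} = 1$)
$A{\left(X \right)} = 3$ ($A{\left(X \right)} = 2 + 1 = 3$)
$- 26 \left(\left(-13 + 2\right) + 9\right) A{\left(J \right)} = - 26 \left(\left(-13 + 2\right) + 9\right) 3 = - 26 \left(-11 + 9\right) 3 = \left(-26\right) \left(-2\right) 3 = 52 \cdot 3 = 156$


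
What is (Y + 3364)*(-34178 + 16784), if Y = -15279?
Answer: 207249510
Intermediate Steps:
(Y + 3364)*(-34178 + 16784) = (-15279 + 3364)*(-34178 + 16784) = -11915*(-17394) = 207249510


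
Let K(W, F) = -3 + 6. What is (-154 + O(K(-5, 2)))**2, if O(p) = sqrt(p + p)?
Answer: (154 - sqrt(6))**2 ≈ 22968.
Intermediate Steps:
K(W, F) = 3
O(p) = sqrt(2)*sqrt(p) (O(p) = sqrt(2*p) = sqrt(2)*sqrt(p))
(-154 + O(K(-5, 2)))**2 = (-154 + sqrt(2)*sqrt(3))**2 = (-154 + sqrt(6))**2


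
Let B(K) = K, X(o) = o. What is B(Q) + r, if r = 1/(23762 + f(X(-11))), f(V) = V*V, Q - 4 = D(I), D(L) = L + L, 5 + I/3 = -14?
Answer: -2627129/23883 ≈ -110.00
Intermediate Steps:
I = -57 (I = -15 + 3*(-14) = -15 - 42 = -57)
D(L) = 2*L
Q = -110 (Q = 4 + 2*(-57) = 4 - 114 = -110)
f(V) = V**2
r = 1/23883 (r = 1/(23762 + (-11)**2) = 1/(23762 + 121) = 1/23883 ≈ 4.1871e-5)
B(Q) + r = -110 + 1/23883 = -2627129/23883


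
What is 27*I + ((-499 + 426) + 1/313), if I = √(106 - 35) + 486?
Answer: 4084338/313 + 27*√71 ≈ 13277.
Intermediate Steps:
I = 486 + √71 (I = √71 + 486 = 486 + √71 ≈ 494.43)
27*I + ((-499 + 426) + 1/313) = 27*(486 + √71) + ((-499 + 426) + 1/313) = (13122 + 27*√71) + (-73 + 1/313) = (13122 + 27*√71) - 22848/313 = 4084338/313 + 27*√71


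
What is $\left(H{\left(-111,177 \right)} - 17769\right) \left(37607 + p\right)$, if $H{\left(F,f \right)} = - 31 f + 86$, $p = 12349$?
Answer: $-1157480520$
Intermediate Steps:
$H{\left(F,f \right)} = 86 - 31 f$
$\left(H{\left(-111,177 \right)} - 17769\right) \left(37607 + p\right) = \left(\left(86 - 5487\right) - 17769\right) \left(37607 + 12349\right) = \left(\left(86 - 5487\right) - 17769\right) 49956 = \left(-5401 - 17769\right) 49956 = \left(-23170\right) 49956 = -1157480520$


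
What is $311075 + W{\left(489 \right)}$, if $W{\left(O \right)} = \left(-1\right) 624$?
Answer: $310451$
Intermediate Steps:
$W{\left(O \right)} = -624$
$311075 + W{\left(489 \right)} = 311075 - 624 = 310451$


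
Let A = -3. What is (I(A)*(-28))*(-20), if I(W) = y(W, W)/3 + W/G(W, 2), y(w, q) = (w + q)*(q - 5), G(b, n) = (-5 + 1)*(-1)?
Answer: 8540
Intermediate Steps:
G(b, n) = 4 (G(b, n) = -4*(-1) = 4)
y(w, q) = (-5 + q)*(q + w) (y(w, q) = (q + w)*(-5 + q) = (-5 + q)*(q + w))
I(W) = -37*W/12 + 2*W**2/3 (I(W) = (W**2 - 5*W - 5*W + W*W)/3 + W/4 = (W**2 - 5*W - 5*W + W**2)*(1/3) + W*(1/4) = (-10*W + 2*W**2)*(1/3) + W/4 = (-10*W/3 + 2*W**2/3) + W/4 = -37*W/12 + 2*W**2/3)
(I(A)*(-28))*(-20) = (((1/12)*(-3)*(-37 + 8*(-3)))*(-28))*(-20) = (((1/12)*(-3)*(-37 - 24))*(-28))*(-20) = (((1/12)*(-3)*(-61))*(-28))*(-20) = ((61/4)*(-28))*(-20) = -427*(-20) = 8540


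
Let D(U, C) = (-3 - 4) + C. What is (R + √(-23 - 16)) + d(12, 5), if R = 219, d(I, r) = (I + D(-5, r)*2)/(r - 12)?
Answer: 1525/7 + I*√39 ≈ 217.86 + 6.245*I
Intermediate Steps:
D(U, C) = -7 + C
d(I, r) = (-14 + I + 2*r)/(-12 + r) (d(I, r) = (I + (-7 + r)*2)/(r - 12) = (I + (-14 + 2*r))/(-12 + r) = (-14 + I + 2*r)/(-12 + r))
(R + √(-23 - 16)) + d(12, 5) = (219 + √(-23 - 16)) + (-14 + 12 + 2*5)/(-12 + 5) = (219 + √(-39)) + (-14 + 12 + 10)/(-7) = (219 + I*√39) - ⅐*8 = (219 + I*√39) - 8/7 = 1525/7 + I*√39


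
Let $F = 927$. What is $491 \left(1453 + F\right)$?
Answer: $1168580$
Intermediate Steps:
$491 \left(1453 + F\right) = 491 \left(1453 + 927\right) = 491 \cdot 2380 = 1168580$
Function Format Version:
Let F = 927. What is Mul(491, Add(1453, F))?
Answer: 1168580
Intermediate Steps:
Mul(491, Add(1453, F)) = Mul(491, Add(1453, 927)) = Mul(491, 2380) = 1168580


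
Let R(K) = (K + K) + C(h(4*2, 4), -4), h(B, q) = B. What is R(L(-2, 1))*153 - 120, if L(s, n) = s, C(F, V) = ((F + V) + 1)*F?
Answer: 5388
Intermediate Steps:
C(F, V) = F*(1 + F + V) (C(F, V) = (1 + F + V)*F = F*(1 + F + V))
R(K) = 40 + 2*K (R(K) = (K + K) + (4*2)*(1 + 4*2 - 4) = 2*K + 8*(1 + 8 - 4) = 2*K + 8*5 = 2*K + 40 = 40 + 2*K)
R(L(-2, 1))*153 - 120 = (40 + 2*(-2))*153 - 120 = (40 - 4)*153 - 120 = 36*153 - 120 = 5508 - 120 = 5388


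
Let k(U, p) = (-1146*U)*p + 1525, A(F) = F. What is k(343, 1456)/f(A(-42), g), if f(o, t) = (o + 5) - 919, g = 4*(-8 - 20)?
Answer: 572320043/956 ≈ 5.9866e+5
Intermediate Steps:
k(U, p) = 1525 - 1146*U*p (k(U, p) = -1146*U*p + 1525 = 1525 - 1146*U*p)
g = -112 (g = 4*(-28) = -112)
f(o, t) = -914 + o (f(o, t) = (5 + o) - 919 = -914 + o)
k(343, 1456)/f(A(-42), g) = (1525 - 1146*343*1456)/(-914 - 42) = (1525 - 572321568)/(-956) = -572320043*(-1/956) = 572320043/956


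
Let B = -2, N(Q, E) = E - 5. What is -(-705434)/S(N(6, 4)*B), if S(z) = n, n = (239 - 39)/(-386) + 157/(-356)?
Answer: -48468959272/65901 ≈ -7.3548e+5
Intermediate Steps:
N(Q, E) = -5 + E
n = -65901/68708 (n = 200*(-1/386) + 157*(-1/356) = -100/193 - 157/356 = -65901/68708 ≈ -0.95915)
S(z) = -65901/68708
-(-705434)/S(N(6, 4)*B) = -(-705434)/(-65901/68708) = -(-705434)*(-68708)/65901 = -1*48468959272/65901 = -48468959272/65901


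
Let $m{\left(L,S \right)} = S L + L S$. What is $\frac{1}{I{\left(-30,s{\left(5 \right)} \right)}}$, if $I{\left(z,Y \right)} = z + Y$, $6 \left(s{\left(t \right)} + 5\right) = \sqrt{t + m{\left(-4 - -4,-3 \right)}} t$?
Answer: $- \frac{252}{8795} - \frac{6 \sqrt{5}}{8795} \approx -0.030178$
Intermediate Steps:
$m{\left(L,S \right)} = 2 L S$ ($m{\left(L,S \right)} = L S + L S = 2 L S$)
$s{\left(t \right)} = -5 + \frac{t^{\frac{3}{2}}}{6}$ ($s{\left(t \right)} = -5 + \frac{\sqrt{t + 2 \left(-4 - -4\right) \left(-3\right)} t}{6} = -5 + \frac{\sqrt{t + 2 \left(-4 + 4\right) \left(-3\right)} t}{6} = -5 + \frac{\sqrt{t + 2 \cdot 0 \left(-3\right)} t}{6} = -5 + \frac{\sqrt{t + 0} t}{6} = -5 + \frac{\sqrt{t} t}{6} = -5 + \frac{t^{\frac{3}{2}}}{6}$)
$I{\left(z,Y \right)} = Y + z$
$\frac{1}{I{\left(-30,s{\left(5 \right)} \right)}} = \frac{1}{\left(-5 + \frac{5^{\frac{3}{2}}}{6}\right) - 30} = \frac{1}{\left(-5 + \frac{5 \sqrt{5}}{6}\right) - 30} = \frac{1}{-35 + \frac{5 \sqrt{5}}{6}}$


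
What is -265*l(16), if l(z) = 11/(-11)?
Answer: 265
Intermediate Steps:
l(z) = -1 (l(z) = 11*(-1/11) = -1)
-265*l(16) = -265*(-1) = 265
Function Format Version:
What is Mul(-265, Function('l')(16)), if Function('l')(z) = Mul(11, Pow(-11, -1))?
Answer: 265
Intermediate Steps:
Function('l')(z) = -1 (Function('l')(z) = Mul(11, Rational(-1, 11)) = -1)
Mul(-265, Function('l')(16)) = Mul(-265, -1) = 265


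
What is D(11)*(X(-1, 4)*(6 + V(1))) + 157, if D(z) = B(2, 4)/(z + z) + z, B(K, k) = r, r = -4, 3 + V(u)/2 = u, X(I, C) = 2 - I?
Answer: 2441/11 ≈ 221.91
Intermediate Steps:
V(u) = -6 + 2*u
B(K, k) = -4
D(z) = z - 2/z (D(z) = -4/(z + z) + z = -4/(2*z) + z = (1/(2*z))*(-4) + z = -2/z + z = z - 2/z)
D(11)*(X(-1, 4)*(6 + V(1))) + 157 = (11 - 2/11)*((2 - 1*(-1))*(6 + (-6 + 2*1))) + 157 = (11 - 2*1/11)*((2 + 1)*(6 + (-6 + 2))) + 157 = (11 - 2/11)*(3*(6 - 4)) + 157 = 119*(3*2)/11 + 157 = (119/11)*6 + 157 = 714/11 + 157 = 2441/11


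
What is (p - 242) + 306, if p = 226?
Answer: 290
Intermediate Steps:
(p - 242) + 306 = (226 - 242) + 306 = -16 + 306 = 290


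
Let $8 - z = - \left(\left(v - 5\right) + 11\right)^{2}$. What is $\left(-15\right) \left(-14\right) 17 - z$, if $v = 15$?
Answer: $3121$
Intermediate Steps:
$z = 449$ ($z = 8 - - \left(\left(15 - 5\right) + 11\right)^{2} = 8 - - \left(10 + 11\right)^{2} = 8 - - 21^{2} = 8 - \left(-1\right) 441 = 8 - -441 = 8 + 441 = 449$)
$\left(-15\right) \left(-14\right) 17 - z = \left(-15\right) \left(-14\right) 17 - 449 = 210 \cdot 17 - 449 = 3570 - 449 = 3121$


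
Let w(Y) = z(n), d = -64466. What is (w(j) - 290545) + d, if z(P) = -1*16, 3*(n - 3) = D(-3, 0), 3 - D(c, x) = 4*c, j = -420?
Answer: -355027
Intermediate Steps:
D(c, x) = 3 - 4*c
n = 8 (n = 3 + (3 - 4*(-3))/3 = 3 + (3 + 12)/3 = 3 + (⅓)*15 = 3 + 5 = 8)
z(P) = -16
w(Y) = -16
(w(j) - 290545) + d = (-16 - 290545) - 64466 = -290561 - 64466 = -355027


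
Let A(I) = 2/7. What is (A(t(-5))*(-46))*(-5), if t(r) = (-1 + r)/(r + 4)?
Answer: 460/7 ≈ 65.714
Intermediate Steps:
t(r) = (-1 + r)/(4 + r)
A(I) = 2/7 (A(I) = 2*(⅐) = 2/7)
(A(t(-5))*(-46))*(-5) = ((2/7)*(-46))*(-5) = -92/7*(-5) = 460/7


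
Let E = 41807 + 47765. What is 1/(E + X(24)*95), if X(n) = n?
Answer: 1/91852 ≈ 1.0887e-5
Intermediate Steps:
E = 89572
1/(E + X(24)*95) = 1/(89572 + 24*95) = 1/(89572 + 2280) = 1/91852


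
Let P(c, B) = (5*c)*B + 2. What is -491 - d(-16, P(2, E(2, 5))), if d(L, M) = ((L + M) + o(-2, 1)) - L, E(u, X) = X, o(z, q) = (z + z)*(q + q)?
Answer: -535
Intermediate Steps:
o(z, q) = 4*q*z (o(z, q) = (2*z)*(2*q) = 4*q*z)
P(c, B) = 2 + 5*B*c (P(c, B) = 5*B*c + 2 = 2 + 5*B*c)
d(L, M) = -8 + M (d(L, M) = ((L + M) + 4*1*(-2)) - L = ((L + M) - 8) - L = (-8 + L + M) - L = -8 + M)
-491 - d(-16, P(2, E(2, 5))) = -491 - (-8 + (2 + 5*5*2)) = -491 - (-8 + (2 + 50)) = -491 - (-8 + 52) = -491 - 1*44 = -491 - 44 = -535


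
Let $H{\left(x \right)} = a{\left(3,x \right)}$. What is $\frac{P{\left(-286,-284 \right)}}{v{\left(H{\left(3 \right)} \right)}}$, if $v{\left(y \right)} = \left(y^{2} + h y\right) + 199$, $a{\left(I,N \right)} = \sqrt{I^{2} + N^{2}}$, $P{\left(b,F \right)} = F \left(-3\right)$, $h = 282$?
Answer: $- \frac{184884}{1384343} + \frac{720792 \sqrt{2}}{1384343} \approx 0.60279$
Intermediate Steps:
$P{\left(b,F \right)} = - 3 F$
$H{\left(x \right)} = \sqrt{9 + x^{2}}$ ($H{\left(x \right)} = \sqrt{3^{2} + x^{2}} = \sqrt{9 + x^{2}}$)
$v{\left(y \right)} = 199 + y^{2} + 282 y$ ($v{\left(y \right)} = \left(y^{2} + 282 y\right) + 199 = 199 + y^{2} + 282 y$)
$\frac{P{\left(-286,-284 \right)}}{v{\left(H{\left(3 \right)} \right)}} = \frac{\left(-3\right) \left(-284\right)}{199 + \left(\sqrt{9 + 3^{2}}\right)^{2} + 282 \sqrt{9 + 3^{2}}} = \frac{852}{199 + \left(\sqrt{9 + 9}\right)^{2} + 282 \sqrt{9 + 9}} = \frac{852}{199 + \left(\sqrt{18}\right)^{2} + 282 \sqrt{18}} = \frac{852}{199 + \left(3 \sqrt{2}\right)^{2} + 282 \cdot 3 \sqrt{2}} = \frac{852}{199 + 18 + 846 \sqrt{2}} = \frac{852}{217 + 846 \sqrt{2}}$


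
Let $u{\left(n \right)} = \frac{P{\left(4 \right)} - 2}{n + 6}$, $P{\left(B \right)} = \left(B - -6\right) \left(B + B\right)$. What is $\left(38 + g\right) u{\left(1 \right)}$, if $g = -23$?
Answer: $\frac{1170}{7} \approx 167.14$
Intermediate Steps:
$P{\left(B \right)} = 2 B \left(6 + B\right)$ ($P{\left(B \right)} = \left(B + 6\right) 2 B = \left(6 + B\right) 2 B = 2 B \left(6 + B\right)$)
$u{\left(n \right)} = \frac{78}{6 + n}$ ($u{\left(n \right)} = \frac{2 \cdot 4 \left(6 + 4\right) - 2}{n + 6} = \frac{2 \cdot 4 \cdot 10 - 2}{6 + n} = \frac{80 - 2}{6 + n} = \frac{78}{6 + n}$)
$\left(38 + g\right) u{\left(1 \right)} = \left(38 - 23\right) \frac{78}{6 + 1} = 15 \cdot \frac{78}{7} = \frac{1170}{7}$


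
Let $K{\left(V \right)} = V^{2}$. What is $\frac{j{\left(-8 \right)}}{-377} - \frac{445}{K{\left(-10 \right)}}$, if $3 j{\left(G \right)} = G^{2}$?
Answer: $- \frac{101939}{22620} \approx -4.5066$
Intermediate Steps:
$j{\left(G \right)} = \frac{G^{2}}{3}$
$\frac{j{\left(-8 \right)}}{-377} - \frac{445}{K{\left(-10 \right)}} = \frac{\frac{1}{3} \left(-8\right)^{2}}{-377} - \frac{445}{\left(-10\right)^{2}} = \frac{1}{3} \cdot 64 \left(- \frac{1}{377}\right) - \frac{445}{100} = \frac{64}{3} \left(- \frac{1}{377}\right) - \frac{89}{20} = - \frac{64}{1131} - \frac{89}{20} = - \frac{101939}{22620}$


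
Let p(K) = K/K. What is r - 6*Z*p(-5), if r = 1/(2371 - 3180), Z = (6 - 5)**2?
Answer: -4855/809 ≈ -6.0012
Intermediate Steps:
p(K) = 1
Z = 1 (Z = 1**2 = 1)
r = -1/809 (r = 1/(-809) = -1/809 ≈ -0.0012361)
r - 6*Z*p(-5) = -1/809 - 6*1 = -1/809 - 6 = -4855/809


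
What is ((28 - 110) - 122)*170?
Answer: -34680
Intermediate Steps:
((28 - 110) - 122)*170 = (-82 - 122)*170 = -204*170 = -34680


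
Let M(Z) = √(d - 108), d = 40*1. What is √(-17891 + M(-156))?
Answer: √(-17891 + 2*I*√17) ≈ 0.031 + 133.76*I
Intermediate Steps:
d = 40
M(Z) = 2*I*√17 (M(Z) = √(40 - 108) = √(-68) = 2*I*√17)
√(-17891 + M(-156)) = √(-17891 + 2*I*√17)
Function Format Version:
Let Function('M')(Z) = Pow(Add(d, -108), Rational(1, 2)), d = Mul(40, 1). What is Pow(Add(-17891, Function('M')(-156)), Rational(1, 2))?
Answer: Pow(Add(-17891, Mul(2, I, Pow(17, Rational(1, 2)))), Rational(1, 2)) ≈ Add(0.031, Mul(133.76, I))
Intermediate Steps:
d = 40
Function('M')(Z) = Mul(2, I, Pow(17, Rational(1, 2))) (Function('M')(Z) = Pow(Add(40, -108), Rational(1, 2)) = Pow(-68, Rational(1, 2)) = Mul(2, I, Pow(17, Rational(1, 2))))
Pow(Add(-17891, Function('M')(-156)), Rational(1, 2)) = Pow(Add(-17891, Mul(2, I, Pow(17, Rational(1, 2)))), Rational(1, 2))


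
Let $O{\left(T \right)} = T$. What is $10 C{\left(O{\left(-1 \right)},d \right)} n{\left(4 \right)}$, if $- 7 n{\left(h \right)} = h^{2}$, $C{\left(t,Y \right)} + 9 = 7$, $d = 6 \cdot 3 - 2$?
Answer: $\frac{320}{7} \approx 45.714$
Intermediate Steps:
$d = 16$ ($d = 18 - 2 = 16$)
$C{\left(t,Y \right)} = -2$ ($C{\left(t,Y \right)} = -9 + 7 = -2$)
$n{\left(h \right)} = - \frac{h^{2}}{7}$
$10 C{\left(O{\left(-1 \right)},d \right)} n{\left(4 \right)} = 10 \left(-2\right) \left(- \frac{4^{2}}{7}\right) = - 20 \left(\left(- \frac{1}{7}\right) 16\right) = \left(-20\right) \left(- \frac{16}{7}\right) = \frac{320}{7}$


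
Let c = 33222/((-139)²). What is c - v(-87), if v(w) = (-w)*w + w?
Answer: 147954798/19321 ≈ 7657.7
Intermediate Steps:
v(w) = w - w² (v(w) = -w² + w = w - w²)
c = 33222/19321 ≈ 1.7195
c - v(-87) = 33222/19321 - (-87)*(1 - 1*(-87)) = 33222/19321 - (-87)*(1 + 87) = 33222/19321 - (-87)*88 = 33222/19321 - 1*(-7656) = 33222/19321 + 7656 = 147954798/19321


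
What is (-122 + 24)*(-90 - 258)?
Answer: 34104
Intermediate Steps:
(-122 + 24)*(-90 - 258) = -98*(-348) = 34104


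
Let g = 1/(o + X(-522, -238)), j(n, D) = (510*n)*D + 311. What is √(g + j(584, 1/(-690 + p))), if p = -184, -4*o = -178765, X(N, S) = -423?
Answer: 9*I*√2201294806196421/77380901 ≈ 5.4569*I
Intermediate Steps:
o = 178765/4 (o = -¼*(-178765) = 178765/4 ≈ 44691.)
j(n, D) = 311 + 510*D*n (j(n, D) = 510*D*n + 311 = 311 + 510*D*n)
g = 4/177073 (g = 1/(178765/4 - 423) = 1/(177073/4) = 4/177073 ≈ 2.2590e-5)
√(g + j(584, 1/(-690 + p))) = √(4/177073 + (311 + 510*584/(-690 - 184))) = √(4/177073 + (311 + 510*584/(-874))) = √(4/177073 + (311 + 510*(-1/874)*584)) = √(4/177073 + (311 - 148920/437)) = √(4/177073 - 13013/437) = √(-2304249201/77380901) = 9*I*√2201294806196421/77380901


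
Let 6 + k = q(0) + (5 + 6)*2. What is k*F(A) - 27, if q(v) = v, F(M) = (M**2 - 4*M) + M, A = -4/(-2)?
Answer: -59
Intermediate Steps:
A = 2 (A = -4*(-1/2) = 2)
F(M) = M**2 - 3*M
k = 16 (k = -6 + (0 + (5 + 6)*2) = -6 + (0 + 11*2) = -6 + (0 + 22) = -6 + 22 = 16)
k*F(A) - 27 = 16*(2*(-3 + 2)) - 27 = 16*(2*(-1)) - 27 = 16*(-2) - 27 = -32 - 27 = -59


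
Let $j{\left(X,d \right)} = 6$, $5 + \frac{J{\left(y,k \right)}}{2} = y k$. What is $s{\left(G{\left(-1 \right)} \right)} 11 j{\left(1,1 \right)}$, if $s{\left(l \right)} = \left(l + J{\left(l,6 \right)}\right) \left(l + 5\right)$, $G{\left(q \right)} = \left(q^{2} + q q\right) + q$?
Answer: $1188$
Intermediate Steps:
$G{\left(q \right)} = q + 2 q^{2}$ ($G{\left(q \right)} = \left(q^{2} + q^{2}\right) + q = 2 q^{2} + q = q + 2 q^{2}$)
$J{\left(y,k \right)} = -10 + 2 k y$ ($J{\left(y,k \right)} = -10 + 2 y k = -10 + 2 k y$)
$s{\left(l \right)} = \left(-10 + 13 l\right) \left(5 + l\right)$ ($s{\left(l \right)} = \left(l + \left(-10 + 2 \cdot 6 l\right)\right) \left(l + 5\right) = \left(l + \left(-10 + 12 l\right)\right) \left(5 + l\right) = \left(-10 + 13 l\right) \left(5 + l\right)$)
$s{\left(G{\left(-1 \right)} \right)} 11 j{\left(1,1 \right)} = \left(-50 + 13 \left(- (1 + 2 \left(-1\right))\right)^{2} + 55 \left(- (1 + 2 \left(-1\right))\right)\right) 11 \cdot 6 = \left(-50 + 13 \left(- (1 - 2)\right)^{2} + 55 \left(- (1 - 2)\right)\right) 11 \cdot 6 = \left(-50 + 13 \left(\left(-1\right) \left(-1\right)\right)^{2} + 55 \left(\left(-1\right) \left(-1\right)\right)\right) 11 \cdot 6 = \left(-50 + 13 \cdot 1^{2} + 55 \cdot 1\right) 11 \cdot 6 = \left(-50 + 13 \cdot 1 + 55\right) 11 \cdot 6 = \left(-50 + 13 + 55\right) 11 \cdot 6 = 18 \cdot 11 \cdot 6 = 198 \cdot 6 = 1188$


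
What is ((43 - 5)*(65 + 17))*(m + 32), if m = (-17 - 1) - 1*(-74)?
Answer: 274208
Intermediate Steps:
m = 56 (m = -18 + 74 = 56)
((43 - 5)*(65 + 17))*(m + 32) = ((43 - 5)*(65 + 17))*(56 + 32) = (38*82)*88 = 3116*88 = 274208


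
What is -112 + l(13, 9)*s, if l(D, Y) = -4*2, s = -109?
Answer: 760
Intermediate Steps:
l(D, Y) = -8
-112 + l(13, 9)*s = -112 - 8*(-109) = -112 + 872 = 760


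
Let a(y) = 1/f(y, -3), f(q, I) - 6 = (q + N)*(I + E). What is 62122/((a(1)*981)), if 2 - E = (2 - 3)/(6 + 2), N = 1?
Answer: 528037/1962 ≈ 269.13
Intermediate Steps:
E = 17/8 (E = 2 - (2 - 3)/(6 + 2) = 2 - (-1)/8 = 2 - 1*(-⅛) = 2 + ⅛ = 17/8 ≈ 2.1250)
f(q, I) = 6 + (1 + q)*(17/8 + I) (f(q, I) = 6 + (q + 1)*(I + 17/8) = 6 + (1 + q)*(17/8 + I))
a(y) = 1/(41/8 - 7*y/8) (a(y) = 1/(65/8 - 3 + 17*y/8 - 3*y) = 1/(41/8 - 7*y/8))
62122/((a(1)*981)) = 62122/((-8/(-41 + 7*1)*981)) = 62122/((-8/(-41 + 7)*981)) = 62122/((-8/(-34)*981)) = 62122/((-8*(-1/34)*981)) = 62122/(((4/17)*981)) = 62122/(3924/17) = 62122*(17/3924) = 528037/1962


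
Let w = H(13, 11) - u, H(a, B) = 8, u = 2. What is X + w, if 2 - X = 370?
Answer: -362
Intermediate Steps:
X = -368 (X = 2 - 1*370 = 2 - 370 = -368)
w = 6 (w = 8 - 1*2 = 8 - 2 = 6)
X + w = -368 + 6 = -362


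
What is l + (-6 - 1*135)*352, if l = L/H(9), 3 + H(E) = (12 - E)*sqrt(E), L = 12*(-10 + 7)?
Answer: -49638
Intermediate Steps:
L = -36 (L = 12*(-3) = -36)
H(E) = -3 + sqrt(E)*(12 - E) (H(E) = -3 + (12 - E)*sqrt(E) = -3 + sqrt(E)*(12 - E))
l = -6 (l = -36/(-3 - 9**(3/2) + 12*sqrt(9)) = -36/(-3 - 1*27 + 12*3) = -36/(-3 - 27 + 36) = -36/6 = -36*1/6 = -6)
l + (-6 - 1*135)*352 = -6 + (-6 - 1*135)*352 = -6 + (-6 - 135)*352 = -6 - 141*352 = -6 - 49632 = -49638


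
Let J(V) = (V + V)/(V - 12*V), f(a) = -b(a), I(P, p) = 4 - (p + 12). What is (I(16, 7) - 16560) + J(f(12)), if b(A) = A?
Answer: -182327/11 ≈ -16575.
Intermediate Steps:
I(P, p) = -8 - p (I(P, p) = 4 - (12 + p) = 4 + (-12 - p) = -8 - p)
f(a) = -a
J(V) = -2/11 (J(V) = (2*V)/((-11*V)) = (2*V)*(-1/(11*V)) = -2/11)
(I(16, 7) - 16560) + J(f(12)) = ((-8 - 1*7) - 16560) - 2/11 = ((-8 - 7) - 16560) - 2/11 = (-15 - 16560) - 2/11 = -16575 - 2/11 = -182327/11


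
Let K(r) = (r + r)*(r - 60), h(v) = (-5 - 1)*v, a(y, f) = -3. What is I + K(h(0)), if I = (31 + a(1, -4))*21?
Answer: 588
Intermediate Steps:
h(v) = -6*v
I = 588 (I = (31 - 3)*21 = 28*21 = 588)
K(r) = 2*r*(-60 + r) (K(r) = (2*r)*(-60 + r) = 2*r*(-60 + r))
I + K(h(0)) = 588 + 2*(-6*0)*(-60 - 6*0) = 588 + 2*0*(-60 + 0) = 588 + 2*0*(-60) = 588 + 0 = 588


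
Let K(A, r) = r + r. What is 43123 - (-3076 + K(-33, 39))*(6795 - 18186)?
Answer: -34107095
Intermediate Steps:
K(A, r) = 2*r
43123 - (-3076 + K(-33, 39))*(6795 - 18186) = 43123 - (-3076 + 2*39)*(6795 - 18186) = 43123 - (-3076 + 78)*(-11391) = 43123 - (-2998)*(-11391) = 43123 - 1*34150218 = 43123 - 34150218 = -34107095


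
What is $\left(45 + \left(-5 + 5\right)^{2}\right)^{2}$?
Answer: $2025$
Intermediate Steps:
$\left(45 + \left(-5 + 5\right)^{2}\right)^{2} = \left(45 + 0^{2}\right)^{2} = \left(45 + 0\right)^{2} = 45^{2} = 2025$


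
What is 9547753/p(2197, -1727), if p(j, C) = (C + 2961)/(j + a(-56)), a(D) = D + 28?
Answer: 20709076257/1234 ≈ 1.6782e+7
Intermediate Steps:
a(D) = 28 + D
p(j, C) = (2961 + C)/(-28 + j) (p(j, C) = (C + 2961)/(j + (28 - 56)) = (2961 + C)/(j - 28) = (2961 + C)/(-28 + j))
9547753/p(2197, -1727) = 9547753/(((2961 - 1727)/(-28 + 2197))) = 9547753/((1234/2169)) = 9547753/(((1/2169)*1234)) = 9547753/(1234/2169) = 9547753*(2169/1234) = 20709076257/1234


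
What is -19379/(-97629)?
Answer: 19379/97629 ≈ 0.19850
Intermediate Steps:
-19379/(-97629) = -19379*(-1)/97629 = -1*(-19379/97629) = 19379/97629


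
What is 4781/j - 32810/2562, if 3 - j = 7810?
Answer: -134198296/10000767 ≈ -13.419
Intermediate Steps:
j = -7807 (j = 3 - 1*7810 = 3 - 7810 = -7807)
4781/j - 32810/2562 = 4781/(-7807) - 32810/2562 = 4781*(-1/7807) - 32810*1/2562 = -4781/7807 - 16405/1281 = -134198296/10000767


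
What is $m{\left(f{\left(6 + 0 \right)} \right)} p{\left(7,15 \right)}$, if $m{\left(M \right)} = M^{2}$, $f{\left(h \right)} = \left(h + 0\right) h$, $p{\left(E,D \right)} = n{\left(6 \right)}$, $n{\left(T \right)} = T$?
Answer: $7776$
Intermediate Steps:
$p{\left(E,D \right)} = 6$
$f{\left(h \right)} = h^{2}$ ($f{\left(h \right)} = h h = h^{2}$)
$m{\left(f{\left(6 + 0 \right)} \right)} p{\left(7,15 \right)} = \left(\left(6 + 0\right)^{2}\right)^{2} \cdot 6 = \left(6^{2}\right)^{2} \cdot 6 = 36^{2} \cdot 6 = 1296 \cdot 6 = 7776$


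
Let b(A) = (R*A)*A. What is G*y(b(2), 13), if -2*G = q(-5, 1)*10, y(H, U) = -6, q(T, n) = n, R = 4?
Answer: 30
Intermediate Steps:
b(A) = 4*A² (b(A) = (4*A)*A = 4*A²)
G = -5 (G = -10/2 = -½*10 = -5)
G*y(b(2), 13) = -5*(-6) = 30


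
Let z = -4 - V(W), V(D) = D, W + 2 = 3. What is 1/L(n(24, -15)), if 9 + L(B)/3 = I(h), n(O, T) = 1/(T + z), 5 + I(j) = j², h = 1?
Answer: -1/39 ≈ -0.025641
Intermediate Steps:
W = 1 (W = -2 + 3 = 1)
I(j) = -5 + j²
z = -5 (z = -4 - 1*1 = -4 - 1 = -5)
n(O, T) = 1/(-5 + T) (n(O, T) = 1/(T - 5) = 1/(-5 + T))
L(B) = -39 (L(B) = -27 + 3*(-5 + 1²) = -27 + 3*(-5 + 1) = -27 + 3*(-4) = -27 - 12 = -39)
1/L(n(24, -15)) = 1/(-39) = -1/39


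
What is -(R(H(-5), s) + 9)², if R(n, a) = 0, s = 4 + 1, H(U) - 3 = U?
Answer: -81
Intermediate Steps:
H(U) = 3 + U
s = 5
-(R(H(-5), s) + 9)² = -(0 + 9)² = -1*9² = -1*81 = -81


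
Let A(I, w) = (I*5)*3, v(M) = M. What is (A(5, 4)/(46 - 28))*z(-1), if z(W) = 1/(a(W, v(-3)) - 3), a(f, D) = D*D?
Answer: 25/36 ≈ 0.69444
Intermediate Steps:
a(f, D) = D²
A(I, w) = 15*I (A(I, w) = (5*I)*3 = 15*I)
z(W) = ⅙ (z(W) = 1/((-3)² - 3) = 1/(9 - 3) = 1/6 = ⅙)
(A(5, 4)/(46 - 28))*z(-1) = ((15*5)/(46 - 28))*(⅙) = (75/18)*(⅙) = (75*(1/18))*(⅙) = (25/6)*(⅙) = 25/36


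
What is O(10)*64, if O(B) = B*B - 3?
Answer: 6208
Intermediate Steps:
O(B) = -3 + B² (O(B) = B² - 3 = -3 + B²)
O(10)*64 = (-3 + 10²)*64 = (-3 + 100)*64 = 97*64 = 6208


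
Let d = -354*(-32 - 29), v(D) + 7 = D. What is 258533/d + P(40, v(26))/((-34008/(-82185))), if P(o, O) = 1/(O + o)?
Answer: 1470378329/122394792 ≈ 12.013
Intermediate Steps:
v(D) = -7 + D
d = 21594 (d = -354*(-61) = 21594)
258533/d + P(40, v(26))/((-34008/(-82185))) = 258533/21594 + 1/(((-7 + 26) + 40)*((-34008/(-82185)))) = 258533*(1/21594) + 1/((19 + 40)*((-34008*(-1/82185)))) = 258533/21594 + 1/(59*(11336/27395)) = 258533/21594 + (1/59)*(27395/11336) = 258533/21594 + 27395/668824 = 1470378329/122394792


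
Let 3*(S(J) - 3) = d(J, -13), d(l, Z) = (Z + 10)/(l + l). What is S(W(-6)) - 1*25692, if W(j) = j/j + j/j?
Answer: -102757/4 ≈ -25689.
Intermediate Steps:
W(j) = 2 (W(j) = 1 + 1 = 2)
d(l, Z) = (10 + Z)/(2*l) (d(l, Z) = (10 + Z)/((2*l)) = (10 + Z)*(1/(2*l)) = (10 + Z)/(2*l))
S(J) = 3 - 1/(2*J) (S(J) = 3 + ((10 - 13)/(2*J))/3 = 3 + ((½)*(-3)/J)/3 = 3 + (-3/(2*J))/3 = 3 - 1/(2*J))
S(W(-6)) - 1*25692 = (3 - ½/2) - 1*25692 = (3 - ½*½) - 25692 = (3 - ¼) - 25692 = 11/4 - 25692 = -102757/4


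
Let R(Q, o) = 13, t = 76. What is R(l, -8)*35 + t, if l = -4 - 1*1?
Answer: 531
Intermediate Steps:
l = -5 (l = -4 - 1 = -5)
R(l, -8)*35 + t = 13*35 + 76 = 455 + 76 = 531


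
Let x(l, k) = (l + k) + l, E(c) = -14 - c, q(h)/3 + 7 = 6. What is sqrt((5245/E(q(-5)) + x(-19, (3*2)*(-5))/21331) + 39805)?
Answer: sqrt(2165267889934842)/234641 ≈ 198.31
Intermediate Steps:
q(h) = -3 (q(h) = -21 + 3*6 = -21 + 18 = -3)
x(l, k) = k + 2*l (x(l, k) = (k + l) + l = k + 2*l)
sqrt((5245/E(q(-5)) + x(-19, (3*2)*(-5))/21331) + 39805) = sqrt((5245/(-14 - 1*(-3)) + ((3*2)*(-5) + 2*(-19))/21331) + 39805) = sqrt((5245/(-14 + 3) + (6*(-5) - 38)*(1/21331)) + 39805) = sqrt((5245/(-11) + (-30 - 38)*(1/21331)) + 39805) = sqrt((5245*(-1/11) - 68*1/21331) + 39805) = sqrt((-5245/11 - 68/21331) + 39805) = sqrt(-111881843/234641 + 39805) = sqrt(9228003162/234641) = sqrt(2165267889934842)/234641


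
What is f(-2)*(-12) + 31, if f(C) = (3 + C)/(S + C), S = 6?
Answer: 28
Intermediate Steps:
f(C) = (3 + C)/(6 + C)
f(-2)*(-12) + 31 = ((3 - 2)/(6 - 2))*(-12) + 31 = (1/4)*(-12) + 31 = -3 + 31 = 28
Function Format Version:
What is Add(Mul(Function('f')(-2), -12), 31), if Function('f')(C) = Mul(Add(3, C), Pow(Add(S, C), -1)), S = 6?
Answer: 28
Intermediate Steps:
Function('f')(C) = Mul(Pow(Add(6, C), -1), Add(3, C)) (Function('f')(C) = Mul(Add(3, C), Pow(Add(6, C), -1)) = Mul(Pow(Add(6, C), -1), Add(3, C)))
Add(Mul(Function('f')(-2), -12), 31) = Add(Mul(Mul(Pow(Add(6, -2), -1), Add(3, -2)), -12), 31) = Add(Mul(Mul(Pow(4, -1), 1), -12), 31) = Add(Mul(Mul(Rational(1, 4), 1), -12), 31) = Add(Mul(Rational(1, 4), -12), 31) = Add(-3, 31) = 28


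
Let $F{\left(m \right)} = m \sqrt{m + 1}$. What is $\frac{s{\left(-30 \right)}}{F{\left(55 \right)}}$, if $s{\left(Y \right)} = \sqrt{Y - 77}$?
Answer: $\frac{i \sqrt{1498}}{1540} \approx 0.025132 i$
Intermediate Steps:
$F{\left(m \right)} = m \sqrt{1 + m}$
$s{\left(Y \right)} = \sqrt{-77 + Y}$
$\frac{s{\left(-30 \right)}}{F{\left(55 \right)}} = \frac{\sqrt{-77 - 30}}{55 \sqrt{1 + 55}} = \frac{\sqrt{-107}}{55 \sqrt{56}} = \frac{i \sqrt{107}}{55 \cdot 2 \sqrt{14}} = \frac{i \sqrt{107}}{110 \sqrt{14}} = i \sqrt{107} \frac{\sqrt{14}}{1540} = \frac{i \sqrt{1498}}{1540}$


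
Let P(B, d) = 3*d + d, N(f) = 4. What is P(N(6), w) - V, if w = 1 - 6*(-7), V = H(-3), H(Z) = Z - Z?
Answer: 172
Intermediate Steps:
H(Z) = 0
V = 0
w = 43 (w = 1 + 42 = 43)
P(B, d) = 4*d
P(N(6), w) - V = 4*43 - 1*0 = 172 + 0 = 172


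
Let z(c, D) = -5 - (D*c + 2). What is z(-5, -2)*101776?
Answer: -1730192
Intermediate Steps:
z(c, D) = -7 - D*c (z(c, D) = -5 - (2 + D*c) = -5 + (-2 - D*c) = -7 - D*c)
z(-5, -2)*101776 = (-7 - 1*(-2)*(-5))*101776 = (-7 - 10)*101776 = -17*101776 = -1730192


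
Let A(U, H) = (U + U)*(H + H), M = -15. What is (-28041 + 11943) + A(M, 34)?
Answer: -18138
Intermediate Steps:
A(U, H) = 4*H*U (A(U, H) = (2*U)*(2*H) = 4*H*U)
(-28041 + 11943) + A(M, 34) = (-28041 + 11943) + 4*34*(-15) = -16098 - 2040 = -18138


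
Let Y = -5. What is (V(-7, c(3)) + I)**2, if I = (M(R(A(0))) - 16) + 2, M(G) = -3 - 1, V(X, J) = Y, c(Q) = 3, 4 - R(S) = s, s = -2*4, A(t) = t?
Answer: 529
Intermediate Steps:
s = -8
R(S) = 12 (R(S) = 4 - 1*(-8) = 4 + 8 = 12)
V(X, J) = -5
M(G) = -4
I = -18 (I = (-4 - 16) + 2 = -20 + 2 = -18)
(V(-7, c(3)) + I)**2 = (-5 - 18)**2 = (-23)**2 = 529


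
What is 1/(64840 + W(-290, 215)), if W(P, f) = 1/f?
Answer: 215/13940601 ≈ 1.5423e-5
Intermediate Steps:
1/(64840 + W(-290, 215)) = 1/(64840 + 1/215) = 1/(13940601/215) = 215/13940601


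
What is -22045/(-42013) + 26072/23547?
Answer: 1614456551/989280111 ≈ 1.6320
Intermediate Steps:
-22045/(-42013) + 26072/23547 = -22045*(-1/42013) + 26072*(1/23547) = 22045/42013 + 26072/23547 = 1614456551/989280111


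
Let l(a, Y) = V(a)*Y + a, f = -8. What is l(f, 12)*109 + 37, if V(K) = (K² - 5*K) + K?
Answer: 124733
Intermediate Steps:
V(K) = K² - 4*K
l(a, Y) = a + Y*a*(-4 + a) (l(a, Y) = (a*(-4 + a))*Y + a = Y*a*(-4 + a) + a = a + Y*a*(-4 + a))
l(f, 12)*109 + 37 = -8*(1 + 12*(-4 - 8))*109 + 37 = -8*(1 + 12*(-12))*109 + 37 = -8*(1 - 144)*109 + 37 = -8*(-143)*109 + 37 = 1144*109 + 37 = 124696 + 37 = 124733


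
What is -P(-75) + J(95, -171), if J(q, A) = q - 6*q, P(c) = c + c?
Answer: -325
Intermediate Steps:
P(c) = 2*c
J(q, A) = -5*q
-P(-75) + J(95, -171) = -2*(-75) - 5*95 = -1*(-150) - 475 = 150 - 475 = -325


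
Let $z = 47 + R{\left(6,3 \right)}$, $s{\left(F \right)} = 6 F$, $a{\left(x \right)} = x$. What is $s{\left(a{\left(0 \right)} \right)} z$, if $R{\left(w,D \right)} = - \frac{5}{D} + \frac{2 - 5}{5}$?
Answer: $0$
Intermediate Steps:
$R{\left(w,D \right)} = - \frac{3}{5} - \frac{5}{D}$ ($R{\left(w,D \right)} = - \frac{5}{D} + \left(2 - 5\right) \frac{1}{5} = - \frac{5}{D} - \frac{3}{5} = - \frac{3}{5} - \frac{5}{D}$)
$z = \frac{671}{15}$ ($z = 47 - \left(\frac{3}{5} + \frac{5}{3}\right) = 47 - \frac{34}{15} = \frac{671}{15} \approx 44.733$)
$s{\left(a{\left(0 \right)} \right)} z = 6 \cdot 0 \cdot \frac{671}{15} = 0 \cdot \frac{671}{15} = 0$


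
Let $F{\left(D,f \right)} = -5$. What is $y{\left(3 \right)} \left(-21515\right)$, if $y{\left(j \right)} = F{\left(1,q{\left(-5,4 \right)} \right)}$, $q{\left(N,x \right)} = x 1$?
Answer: $107575$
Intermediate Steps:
$q{\left(N,x \right)} = x$
$y{\left(j \right)} = -5$
$y{\left(3 \right)} \left(-21515\right) = \left(-5\right) \left(-21515\right) = 107575$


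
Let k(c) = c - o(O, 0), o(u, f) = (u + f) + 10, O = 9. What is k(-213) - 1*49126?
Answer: -49358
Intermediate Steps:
o(u, f) = 10 + f + u (o(u, f) = (f + u) + 10 = 10 + f + u)
k(c) = -19 + c (k(c) = c - (10 + 0 + 9) = c - 1*19 = c - 19 = -19 + c)
k(-213) - 1*49126 = (-19 - 213) - 1*49126 = -232 - 49126 = -49358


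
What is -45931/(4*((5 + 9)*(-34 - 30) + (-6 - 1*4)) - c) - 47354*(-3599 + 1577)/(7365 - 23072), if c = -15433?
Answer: -1131430684709/185483963 ≈ -6099.9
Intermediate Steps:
-45931/(4*((5 + 9)*(-34 - 30) + (-6 - 1*4)) - c) - 47354*(-3599 + 1577)/(7365 - 23072) = -45931/(4*((5 + 9)*(-34 - 30) + (-6 - 1*4)) - 1*(-15433)) - 47354*(-3599 + 1577)/(7365 - 23072) = -45931/(4*(14*(-64) + (-6 - 4)) + 15433) - 47354/((-15707/(-2022))) = -45931/(4*(-896 - 10) + 15433) - 47354/((-15707*(-1/2022))) = -45931/(4*(-906) + 15433) - 47354/15707/2022 = -45931/(-3624 + 15433) - 47354*2022/15707 = -45931/11809 - 95749788/15707 = -1131430684709/185483963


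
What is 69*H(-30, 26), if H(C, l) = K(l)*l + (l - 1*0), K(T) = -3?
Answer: -3588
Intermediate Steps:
H(C, l) = -2*l (H(C, l) = -3*l + (l - 1*0) = -3*l + (l + 0) = -3*l + l = -2*l)
69*H(-30, 26) = 69*(-2*26) = 69*(-52) = -3588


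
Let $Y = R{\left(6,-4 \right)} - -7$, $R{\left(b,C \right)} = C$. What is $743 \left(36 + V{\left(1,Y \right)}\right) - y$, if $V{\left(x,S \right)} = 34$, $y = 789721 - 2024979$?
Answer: $1287268$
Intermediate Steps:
$y = -1235258$
$Y = 3$ ($Y = -4 - -7 = -4 + 7 = 3$)
$743 \left(36 + V{\left(1,Y \right)}\right) - y = 743 \left(36 + 34\right) - -1235258 = 743 \cdot 70 + 1235258 = 52010 + 1235258 = 1287268$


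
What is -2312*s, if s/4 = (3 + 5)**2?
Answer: -591872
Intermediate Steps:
s = 256 (s = 4*(3 + 5)**2 = 4*8**2 = 4*64 = 256)
-2312*s = -2312*256 = -591872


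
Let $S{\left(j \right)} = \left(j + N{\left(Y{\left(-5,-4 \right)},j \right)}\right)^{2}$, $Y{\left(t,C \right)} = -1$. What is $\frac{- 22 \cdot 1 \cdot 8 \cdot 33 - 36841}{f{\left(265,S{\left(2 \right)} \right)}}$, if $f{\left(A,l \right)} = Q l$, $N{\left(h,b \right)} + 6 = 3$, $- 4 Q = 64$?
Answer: $\frac{42649}{16} \approx 2665.6$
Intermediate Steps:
$Q = -16$ ($Q = \left(- \frac{1}{4}\right) 64 = -16$)
$N{\left(h,b \right)} = -3$ ($N{\left(h,b \right)} = -6 + 3 = -3$)
$S{\left(j \right)} = \left(-3 + j\right)^{2}$ ($S{\left(j \right)} = \left(j - 3\right)^{2} = \left(-3 + j\right)^{2}$)
$f{\left(A,l \right)} = - 16 l$
$\frac{- 22 \cdot 1 \cdot 8 \cdot 33 - 36841}{f{\left(265,S{\left(2 \right)} \right)}} = \frac{- 22 \cdot 1 \cdot 8 \cdot 33 - 36841}{\left(-16\right) \left(-3 + 2\right)^{2}} = \frac{\left(-22\right) 8 \cdot 33 - 36841}{\left(-16\right) \left(-1\right)^{2}} = \frac{\left(-176\right) 33 - 36841}{\left(-16\right) 1} = \frac{-5808 - 36841}{-16} = \left(-42649\right) \left(- \frac{1}{16}\right) = \frac{42649}{16}$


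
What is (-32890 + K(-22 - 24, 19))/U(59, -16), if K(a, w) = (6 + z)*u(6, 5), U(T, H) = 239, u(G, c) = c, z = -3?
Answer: -32875/239 ≈ -137.55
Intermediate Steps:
K(a, w) = 15 (K(a, w) = (6 - 3)*5 = 3*5 = 15)
(-32890 + K(-22 - 24, 19))/U(59, -16) = (-32890 + 15)/239 = -32875*1/239 = -32875/239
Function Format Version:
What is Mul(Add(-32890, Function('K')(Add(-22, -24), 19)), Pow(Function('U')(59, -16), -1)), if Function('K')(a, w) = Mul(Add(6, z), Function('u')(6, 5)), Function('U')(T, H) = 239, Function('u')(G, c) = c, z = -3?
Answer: Rational(-32875, 239) ≈ -137.55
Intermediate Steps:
Function('K')(a, w) = 15 (Function('K')(a, w) = Mul(Add(6, -3), 5) = Mul(3, 5) = 15)
Mul(Add(-32890, Function('K')(Add(-22, -24), 19)), Pow(Function('U')(59, -16), -1)) = Mul(Add(-32890, 15), Pow(239, -1)) = Mul(-32875, Rational(1, 239)) = Rational(-32875, 239)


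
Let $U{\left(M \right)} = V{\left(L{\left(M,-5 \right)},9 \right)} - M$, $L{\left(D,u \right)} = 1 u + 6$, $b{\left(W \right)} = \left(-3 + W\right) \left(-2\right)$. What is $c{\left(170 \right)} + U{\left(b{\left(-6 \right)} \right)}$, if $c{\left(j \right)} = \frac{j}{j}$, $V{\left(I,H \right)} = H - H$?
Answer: $-17$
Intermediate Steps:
$b{\left(W \right)} = 6 - 2 W$
$L{\left(D,u \right)} = 6 + u$ ($L{\left(D,u \right)} = u + 6 = 6 + u$)
$V{\left(I,H \right)} = 0$
$c{\left(j \right)} = 1$
$U{\left(M \right)} = - M$ ($U{\left(M \right)} = 0 - M = - M$)
$c{\left(170 \right)} + U{\left(b{\left(-6 \right)} \right)} = 1 - \left(6 - -12\right) = 1 - \left(6 + 12\right) = 1 - 18 = -17$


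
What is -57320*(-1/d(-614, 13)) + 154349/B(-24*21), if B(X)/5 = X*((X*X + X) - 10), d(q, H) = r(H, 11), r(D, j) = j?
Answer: 36617449594961/7027075440 ≈ 5210.9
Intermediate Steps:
d(q, H) = 11
B(X) = 5*X*(-10 + X + X²) (B(X) = 5*(X*((X*X + X) - 10)) = 5*(X*((X² + X) - 10)) = 5*(X*((X + X²) - 10)) = 5*(X*(-10 + X + X²)) = 5*X*(-10 + X + X²))
-57320*(-1/d(-614, 13)) + 154349/B(-24*21) = -57320/((-1*11)) + 154349/((5*(-24*21)*(-10 - 24*21 + (-24*21)²))) = -57320/(-11) + 154349/((5*(-504)*(-10 - 504 + (-504)²))) = -57320*(-1/11) + 154349/((5*(-504)*(-10 - 504 + 254016))) = 57320/11 + 154349/((5*(-504)*253502)) = 57320/11 + 154349/(-638825040) = 57320/11 + 154349*(-1/638825040) = 57320/11 - 154349/638825040 = 36617449594961/7027075440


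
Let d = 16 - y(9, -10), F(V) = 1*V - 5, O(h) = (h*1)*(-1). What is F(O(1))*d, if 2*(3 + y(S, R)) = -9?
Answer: -141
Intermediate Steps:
y(S, R) = -15/2 (y(S, R) = -3 + (½)*(-9) = -3 - 9/2 = -15/2)
O(h) = -h (O(h) = h*(-1) = -h)
F(V) = -5 + V (F(V) = V - 5 = -5 + V)
d = 47/2 (d = 16 - 1*(-15/2) = 16 + 15/2 = 47/2 ≈ 23.500)
F(O(1))*d = (-5 - 1*1)*(47/2) = (-5 - 1)*(47/2) = -6*47/2 = -141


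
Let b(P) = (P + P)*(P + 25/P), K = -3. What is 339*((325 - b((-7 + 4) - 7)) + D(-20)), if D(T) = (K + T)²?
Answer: 204756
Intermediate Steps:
b(P) = 2*P*(P + 25/P) (b(P) = (2*P)*(P + 25/P) = 2*P*(P + 25/P))
D(T) = (-3 + T)²
339*((325 - b((-7 + 4) - 7)) + D(-20)) = 339*((325 - (50 + 2*((-7 + 4) - 7)²)) + (-3 - 20)²) = 339*((325 - (50 + 2*(-3 - 7)²)) + (-23)²) = 339*((325 - (50 + 2*(-10)²)) + 529) = 339*((325 - (50 + 2*100)) + 529) = 339*((325 - (50 + 200)) + 529) = 339*((325 - 1*250) + 529) = 339*((325 - 250) + 529) = 339*(75 + 529) = 339*604 = 204756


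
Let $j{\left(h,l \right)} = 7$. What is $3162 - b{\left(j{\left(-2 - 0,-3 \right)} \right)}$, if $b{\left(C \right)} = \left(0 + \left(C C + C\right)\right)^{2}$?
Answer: $26$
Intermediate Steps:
$b{\left(C \right)} = \left(C + C^{2}\right)^{2}$ ($b{\left(C \right)} = \left(0 + \left(C^{2} + C\right)\right)^{2} = \left(0 + \left(C + C^{2}\right)\right)^{2} = \left(C + C^{2}\right)^{2}$)
$3162 - b{\left(j{\left(-2 - 0,-3 \right)} \right)} = 3162 - 7^{2} \left(1 + 7\right)^{2} = 3162 - 49 \cdot 8^{2} = 3162 - 49 \cdot 64 = 3162 - 3136 = 26$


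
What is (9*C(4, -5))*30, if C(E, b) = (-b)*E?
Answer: 5400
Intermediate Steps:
C(E, b) = -E*b
(9*C(4, -5))*30 = (9*(-1*4*(-5)))*30 = (9*20)*30 = 180*30 = 5400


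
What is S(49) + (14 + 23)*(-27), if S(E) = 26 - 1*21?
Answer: -994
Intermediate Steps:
S(E) = 5 (S(E) = 26 - 21 = 5)
S(49) + (14 + 23)*(-27) = 5 + (14 + 23)*(-27) = 5 + 37*(-27) = 5 - 999 = -994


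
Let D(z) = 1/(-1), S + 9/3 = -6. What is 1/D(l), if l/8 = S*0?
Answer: -1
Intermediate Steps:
S = -9 (S = -3 - 6 = -9)
l = 0 (l = 8*(-9*0) = 8*0 = 0)
D(z) = -1
1/D(l) = 1/(-1) = -1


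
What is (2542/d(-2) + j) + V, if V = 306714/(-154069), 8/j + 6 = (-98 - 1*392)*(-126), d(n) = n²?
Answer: 6025494933509/9511295646 ≈ 633.51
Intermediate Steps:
j = 4/30867 (j = 8/(-6 + (-98 - 1*392)*(-126)) = 8/(-6 + (-98 - 392)*(-126)) = 8/(-6 - 490*(-126)) = 8/(-6 + 61740) = 8/61734 = 8*(1/61734) = 4/30867 ≈ 0.00012959)
V = -306714/154069 (V = 306714*(-1/154069) = -306714/154069 ≈ -1.9908)
(2542/d(-2) + j) + V = (2542/((-2)²) + 4/30867) - 306714/154069 = (2542/4 + 4/30867) - 306714/154069 = (2542*(¼) + 4/30867) - 306714/154069 = (1271/2 + 4/30867) - 306714/154069 = 39231965/61734 - 306714/154069 = 6025494933509/9511295646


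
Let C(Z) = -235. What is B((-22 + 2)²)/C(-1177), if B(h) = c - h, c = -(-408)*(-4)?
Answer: 2032/235 ≈ 8.6468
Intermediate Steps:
c = -1632 (c = -136*12 = -1632)
B(h) = -1632 - h
B((-22 + 2)²)/C(-1177) = (-1632 - (-22 + 2)²)/(-235) = (-1632 - 1*(-20)²)*(-1/235) = (-1632 - 1*400)*(-1/235) = (-1632 - 400)*(-1/235) = -2032*(-1/235) = 2032/235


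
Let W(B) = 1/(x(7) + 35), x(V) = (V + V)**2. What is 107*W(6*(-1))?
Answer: 107/231 ≈ 0.46320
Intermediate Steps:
x(V) = 4*V**2 (x(V) = (2*V)**2 = 4*V**2)
W(B) = 1/231 (W(B) = 1/(4*7**2 + 35) = 1/(4*49 + 35) = 1/(196 + 35) = 1/231)
107*W(6*(-1)) = 107*(1/231) = 107/231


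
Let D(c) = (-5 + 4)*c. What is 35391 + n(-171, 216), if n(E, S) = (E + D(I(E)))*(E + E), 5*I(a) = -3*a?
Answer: 644811/5 ≈ 1.2896e+5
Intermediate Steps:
I(a) = -3*a/5 (I(a) = (-3*a)/5 = -3*a/5)
D(c) = -c
n(E, S) = 16*E²/5 (n(E, S) = (E - (-3)*E/5)*(E + E) = (E + 3*E/5)*(2*E) = (8*E/5)*(2*E) = 16*E²/5)
35391 + n(-171, 216) = 35391 + (16/5)*(-171)² = 35391 + (16/5)*29241 = 35391 + 467856/5 = 644811/5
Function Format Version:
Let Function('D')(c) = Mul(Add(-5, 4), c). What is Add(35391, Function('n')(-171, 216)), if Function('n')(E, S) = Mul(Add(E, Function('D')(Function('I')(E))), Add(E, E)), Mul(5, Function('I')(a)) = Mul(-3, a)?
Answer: Rational(644811, 5) ≈ 1.2896e+5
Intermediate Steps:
Function('I')(a) = Mul(Rational(-3, 5), a) (Function('I')(a) = Mul(Rational(1, 5), Mul(-3, a)) = Mul(Rational(-3, 5), a))
Function('D')(c) = Mul(-1, c)
Function('n')(E, S) = Mul(Rational(16, 5), Pow(E, 2)) (Function('n')(E, S) = Mul(Add(E, Mul(-1, Mul(Rational(-3, 5), E))), Add(E, E)) = Mul(Add(E, Mul(Rational(3, 5), E)), Mul(2, E)) = Mul(Mul(Rational(8, 5), E), Mul(2, E)) = Mul(Rational(16, 5), Pow(E, 2)))
Add(35391, Function('n')(-171, 216)) = Add(35391, Mul(Rational(16, 5), Pow(-171, 2))) = Add(35391, Mul(Rational(16, 5), 29241)) = Add(35391, Rational(467856, 5)) = Rational(644811, 5)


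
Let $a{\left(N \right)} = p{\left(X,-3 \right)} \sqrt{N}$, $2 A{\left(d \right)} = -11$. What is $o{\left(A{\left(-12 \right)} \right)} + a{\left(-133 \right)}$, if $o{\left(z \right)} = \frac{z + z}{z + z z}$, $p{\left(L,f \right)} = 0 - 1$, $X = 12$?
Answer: $- \frac{4}{9} - i \sqrt{133} \approx -0.44444 - 11.533 i$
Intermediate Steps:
$A{\left(d \right)} = - \frac{11}{2}$ ($A{\left(d \right)} = \frac{1}{2} \left(-11\right) = - \frac{11}{2}$)
$p{\left(L,f \right)} = -1$ ($p{\left(L,f \right)} = 0 - 1 = -1$)
$a{\left(N \right)} = - \sqrt{N}$
$o{\left(z \right)} = \frac{2 z}{z + z^{2}}$
$o{\left(A{\left(-12 \right)} \right)} + a{\left(-133 \right)} = \frac{2}{1 - \frac{11}{2}} - \sqrt{-133} = \frac{2}{- \frac{9}{2}} - i \sqrt{133} = 2 \left(- \frac{2}{9}\right) - i \sqrt{133} = - \frac{4}{9} - i \sqrt{133}$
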